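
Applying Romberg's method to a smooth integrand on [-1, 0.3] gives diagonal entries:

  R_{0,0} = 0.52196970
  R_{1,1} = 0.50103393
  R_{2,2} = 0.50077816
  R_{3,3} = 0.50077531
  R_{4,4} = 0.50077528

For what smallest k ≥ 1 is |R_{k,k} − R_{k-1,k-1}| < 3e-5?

k = 3

|R_{1,1} − R_{0,0}| = 0.02093577 ≥ 3e-5
|R_{2,2} − R_{1,1}| = 0.00025577 ≥ 3e-5
|R_{3,3} − R_{2,2}| = 0.00000285 < 3e-5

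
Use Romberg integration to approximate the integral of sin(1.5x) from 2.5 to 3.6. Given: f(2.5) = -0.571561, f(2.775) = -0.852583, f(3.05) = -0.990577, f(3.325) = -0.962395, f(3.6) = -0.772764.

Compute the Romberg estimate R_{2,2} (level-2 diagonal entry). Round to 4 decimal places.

-0.9702

R_{0,0} (trapezoid, 1 panel, h=1.1000): -0.739379
R_{1,0} (trapezoid, 2 panels, h=0.5500): -0.914507
R_{2,0} (trapezoid, 4 panels, h=0.2750): -0.956372
R_{1,1} = -0.914507 + (-0.914507 − (-0.739379))/3 = -0.972883
R_{2,1} = -0.956372 + (-0.956372 − (-0.914507))/3 = -0.970327
R_{2,2} = -0.970327 + (-0.970327 − (-0.972883))/15 = -0.970157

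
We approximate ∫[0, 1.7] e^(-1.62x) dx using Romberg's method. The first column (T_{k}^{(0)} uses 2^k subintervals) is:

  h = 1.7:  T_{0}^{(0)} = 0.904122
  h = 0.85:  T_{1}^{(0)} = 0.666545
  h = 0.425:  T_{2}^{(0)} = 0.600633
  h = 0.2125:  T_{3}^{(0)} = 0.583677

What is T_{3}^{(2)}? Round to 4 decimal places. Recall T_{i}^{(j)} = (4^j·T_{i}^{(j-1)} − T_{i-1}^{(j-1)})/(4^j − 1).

0.5780

T_{2}^{(1)} = 0.600633 + (0.600633 − 0.666545)/3 = 0.578662
T_{3}^{(1)} = (4·0.583677 − 0.600633) / 3 = 0.578025
T_{3}^{(2)} = 0.578025 + (0.578025 − 0.578662)/15 = 0.577983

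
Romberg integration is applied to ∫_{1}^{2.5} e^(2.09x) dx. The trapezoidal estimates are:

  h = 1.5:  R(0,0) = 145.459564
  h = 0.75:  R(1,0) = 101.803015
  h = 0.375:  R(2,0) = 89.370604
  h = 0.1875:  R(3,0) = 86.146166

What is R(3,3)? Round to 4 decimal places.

85.0605

R(1,1) = (4·101.803015 − 145.459564) / 3 = 87.250832
R(2,1) = (4·89.370604 − 101.803015) / 3 = 85.226467
R(3,1) = (4·86.146166 − 89.370604) / 3 = 85.071353
R(2,2) = (16·85.226467 − 87.250832) / 15 = 85.091509
R(3,2) = (16·85.071353 − 85.226467) / 15 = 85.061012
R(3,3) = (64·85.061012 − 85.091509) / 63 = 85.060528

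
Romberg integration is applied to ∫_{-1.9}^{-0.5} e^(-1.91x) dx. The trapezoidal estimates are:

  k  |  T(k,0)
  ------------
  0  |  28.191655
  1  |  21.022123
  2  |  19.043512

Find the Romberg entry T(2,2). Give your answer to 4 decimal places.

18.3674

Richardson extrapolation on the trapezoidal column (denominator 4−1=3):
T(1,1) = (4·21.022123 − 28.191655) / 3 = 18.632279
T(2,1) = 19.043512 + (19.043512 − 21.022123)/3 = 18.383975
T(2,2) = (16·18.383975 − 18.632279) / 15 = 18.367421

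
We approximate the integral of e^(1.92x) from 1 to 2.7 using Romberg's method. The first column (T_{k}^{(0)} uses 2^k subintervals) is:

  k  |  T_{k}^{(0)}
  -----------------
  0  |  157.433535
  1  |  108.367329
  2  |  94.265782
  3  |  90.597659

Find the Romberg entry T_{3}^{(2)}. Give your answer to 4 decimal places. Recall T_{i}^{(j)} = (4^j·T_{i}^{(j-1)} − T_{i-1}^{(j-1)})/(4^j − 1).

89.3623

T_{2}^{(1)} = (4·94.265782 − 108.367329) / 3 = 89.565266
T_{3}^{(1)} = (4·90.597659 − 94.265782) / 3 = 89.374951
T_{3}^{(2)} = 89.374951 + (89.374951 − 89.565266)/15 = 89.362263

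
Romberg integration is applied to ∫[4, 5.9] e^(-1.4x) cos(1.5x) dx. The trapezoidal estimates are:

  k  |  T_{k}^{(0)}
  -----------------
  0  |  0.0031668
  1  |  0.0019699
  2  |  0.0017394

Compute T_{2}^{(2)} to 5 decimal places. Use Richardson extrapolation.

0.00167

Richardson extrapolation on the trapezoidal column (denominator 4−1=3):
T_{1}^{(1)} = 0.0019699 + (0.0019699 − 0.0031668)/3 = 0.0015709
T_{2}^{(1)} = (4·0.0017394 − 0.0019699) / 3 = 0.0016626
T_{2}^{(2)} = (16·0.0016626 − 0.0015709) / 15 = 0.0016687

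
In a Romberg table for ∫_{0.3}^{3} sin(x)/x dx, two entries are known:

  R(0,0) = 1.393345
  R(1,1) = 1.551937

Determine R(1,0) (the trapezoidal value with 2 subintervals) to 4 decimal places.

1.5123

From R(1,1) = (4·R(1,0) − R(0,0))/3, solve for R(1,0):
4·R(1,0) = 3·1.551937 + 1.393345 = 6.049156
R(1,0) = 1.512289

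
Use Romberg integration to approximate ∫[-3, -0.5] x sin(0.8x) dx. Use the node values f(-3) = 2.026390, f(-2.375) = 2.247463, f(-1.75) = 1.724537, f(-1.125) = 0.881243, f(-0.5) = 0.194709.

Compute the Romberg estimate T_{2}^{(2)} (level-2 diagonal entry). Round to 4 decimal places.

3.7878

T_{0}^{(0)} (trapezoid, 1 panel, h=2.5000): 2.776374
T_{1}^{(0)} (trapezoid, 2 panels, h=1.2500): 3.543858
T_{2}^{(0)} (trapezoid, 4 panels, h=0.6250): 3.727370
T_{1}^{(1)} = 3.543858 + (3.543858 − 2.776374)/3 = 3.799686
T_{2}^{(1)} = 3.727370 + (3.727370 − 3.543858)/3 = 3.788541
T_{2}^{(2)} = 3.788541 + (3.788541 − 3.799686)/15 = 3.787798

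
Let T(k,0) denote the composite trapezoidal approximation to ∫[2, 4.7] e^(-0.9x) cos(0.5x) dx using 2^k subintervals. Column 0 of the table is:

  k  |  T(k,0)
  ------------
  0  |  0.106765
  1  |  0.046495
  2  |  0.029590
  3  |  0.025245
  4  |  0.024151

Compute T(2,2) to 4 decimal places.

0.0238

T(1,1) = (4·0.046495 − 0.106765) / 3 = 0.026405
T(2,1) = (4·0.029590 − 0.046495) / 3 = 0.023955
T(2,2) = 0.023955 + (0.023955 − 0.026405)/15 = 0.023792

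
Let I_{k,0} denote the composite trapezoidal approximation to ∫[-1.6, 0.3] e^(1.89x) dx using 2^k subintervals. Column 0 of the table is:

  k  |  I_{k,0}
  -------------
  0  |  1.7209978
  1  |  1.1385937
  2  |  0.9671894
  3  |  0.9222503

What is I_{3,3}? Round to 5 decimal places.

I_{1,1} = 1.1385937 + (1.1385937 − 1.7209978)/3 = 0.9444590
I_{2,1} = 0.9671894 + (0.9671894 − 1.1385937)/3 = 0.9100546
I_{3,1} = (4·0.9222503 − 0.9671894) / 3 = 0.9072706
I_{2,2} = (16·0.9100546 − 0.9444590) / 15 = 0.9077610
I_{3,2} = (16·0.9072706 − 0.9100546) / 15 = 0.9070850
I_{3,3} = 0.9070850 + (0.9070850 − 0.9077610)/63 = 0.9070743

0.90707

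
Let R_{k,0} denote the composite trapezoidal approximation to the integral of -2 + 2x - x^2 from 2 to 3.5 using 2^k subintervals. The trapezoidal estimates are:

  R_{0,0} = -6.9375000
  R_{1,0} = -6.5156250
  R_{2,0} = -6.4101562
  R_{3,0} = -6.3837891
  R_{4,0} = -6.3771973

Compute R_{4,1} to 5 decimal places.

Richardson extrapolation on the trapezoidal column (denominator 4−1=3):
R_{4,1} = (4·(-6.3771973) − (-6.3837891)) / 3 = -6.3750000

-6.37500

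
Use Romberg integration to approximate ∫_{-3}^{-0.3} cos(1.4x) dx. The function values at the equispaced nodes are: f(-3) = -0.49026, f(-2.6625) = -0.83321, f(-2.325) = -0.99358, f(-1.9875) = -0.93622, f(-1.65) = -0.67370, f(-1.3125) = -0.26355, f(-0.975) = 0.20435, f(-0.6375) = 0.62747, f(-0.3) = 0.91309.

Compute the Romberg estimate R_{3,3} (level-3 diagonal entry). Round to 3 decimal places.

-0.914

R_{0,0} (trapezoid, 1 panel, h=2.7000): 0.57082
R_{1,0} (trapezoid, 2 panels, h=1.3500): -0.62408
R_{2,0} (trapezoid, 4 panels, h=0.6750): -0.84477
R_{3,0} (trapezoid, 8 panels, h=0.3375): -0.89675
R_{1,1} = -0.62408 + (-0.62408 − 0.57082)/3 = -1.02238
R_{2,1} = -0.84477 + (-0.84477 − (-0.62408))/3 = -0.91833
R_{3,1} = -0.89675 + (-0.89675 − (-0.84477))/3 = -0.91408
R_{2,2} = -0.91833 + (-0.91833 − (-1.02238))/15 = -0.91139
R_{3,2} = -0.91408 + (-0.91408 − (-0.91833))/15 = -0.91380
R_{3,3} = -0.91380 + (-0.91380 − (-0.91139))/63 = -0.91384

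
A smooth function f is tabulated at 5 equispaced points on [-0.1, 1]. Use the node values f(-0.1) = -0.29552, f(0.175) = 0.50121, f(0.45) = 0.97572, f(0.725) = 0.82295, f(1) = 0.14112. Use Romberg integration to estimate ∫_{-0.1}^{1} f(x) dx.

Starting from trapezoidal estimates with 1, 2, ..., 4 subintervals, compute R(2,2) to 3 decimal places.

0.648

R(0,0) (trapezoid, 1 panel, h=1.1000): -0.08492
R(1,0) (trapezoid, 2 panels, h=0.5500): 0.49419
R(2,0) (trapezoid, 4 panels, h=0.2750): 0.61124
R(1,1) = 0.49419 + (0.49419 − (-0.08492))/3 = 0.68723
R(2,1) = 0.61124 + (0.61124 − 0.49419)/3 = 0.65026
R(2,2) = 0.65026 + (0.65026 − 0.68723)/15 = 0.64780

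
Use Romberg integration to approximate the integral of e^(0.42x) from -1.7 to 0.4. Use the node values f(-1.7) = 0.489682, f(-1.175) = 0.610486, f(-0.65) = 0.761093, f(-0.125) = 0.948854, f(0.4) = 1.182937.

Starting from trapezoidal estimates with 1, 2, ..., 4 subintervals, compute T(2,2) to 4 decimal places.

1.6506

T(0,0) (trapezoid, 1 panel, h=2.1000): 1.756250
T(1,0) (trapezoid, 2 panels, h=1.0500): 1.677273
T(2,0) (trapezoid, 4 panels, h=0.5250): 1.657290
T(1,1) = 1.677273 + (1.677273 − 1.756250)/3 = 1.650947
T(2,1) = 1.657290 + (1.657290 − 1.677273)/3 = 1.650629
T(2,2) = 1.650629 + (1.650629 − 1.650947)/15 = 1.650608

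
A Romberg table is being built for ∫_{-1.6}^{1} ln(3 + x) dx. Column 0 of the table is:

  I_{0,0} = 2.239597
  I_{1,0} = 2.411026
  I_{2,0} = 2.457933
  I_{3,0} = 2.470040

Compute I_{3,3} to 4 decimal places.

2.4741

Richardson extrapolation on the trapezoidal column (denominator 4−1=3):
I_{1,1} = 2.411026 + (2.411026 − 2.239597)/3 = 2.468169
I_{2,1} = (4·2.457933 − 2.411026) / 3 = 2.473569
I_{3,1} = 2.470040 + (2.470040 − 2.457933)/3 = 2.474076
I_{2,2} = 2.473569 + (2.473569 − 2.468169)/15 = 2.473929
I_{3,2} = 2.474076 + (2.474076 − 2.473569)/15 = 2.474110
I_{3,3} = 2.474110 + (2.474110 − 2.473929)/63 = 2.474113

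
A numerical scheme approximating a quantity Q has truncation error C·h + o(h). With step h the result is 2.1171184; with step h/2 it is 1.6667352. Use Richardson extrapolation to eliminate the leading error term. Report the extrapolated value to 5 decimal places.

The leading error scales as h; refining by a factor of 2 reduces it by 2^1 = 2.
Extrapolated value = (2·A(h/2) − A(h)) / (2 − 1)
= (2·1.6667352 − 2.1171184) / 1
= 1.2163520 / 1 = 1.2163520

1.21635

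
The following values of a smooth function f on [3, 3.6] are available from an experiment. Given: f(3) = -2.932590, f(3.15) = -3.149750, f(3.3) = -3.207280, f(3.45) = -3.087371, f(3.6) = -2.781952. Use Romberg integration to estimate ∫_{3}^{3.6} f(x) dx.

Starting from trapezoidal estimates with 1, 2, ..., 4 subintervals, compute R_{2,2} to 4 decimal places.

-1.8538

R_{0,0} (trapezoid, 1 panel, h=0.6000): -1.714363
R_{1,0} (trapezoid, 2 panels, h=0.3000): -1.819365
R_{2,0} (trapezoid, 4 panels, h=0.1500): -1.845251
R_{1,1} = -1.819365 + (-1.819365 − (-1.714363))/3 = -1.854366
R_{2,1} = -1.845251 + (-1.845251 − (-1.819365))/3 = -1.853880
R_{2,2} = -1.853880 + (-1.853880 − (-1.854366))/15 = -1.853848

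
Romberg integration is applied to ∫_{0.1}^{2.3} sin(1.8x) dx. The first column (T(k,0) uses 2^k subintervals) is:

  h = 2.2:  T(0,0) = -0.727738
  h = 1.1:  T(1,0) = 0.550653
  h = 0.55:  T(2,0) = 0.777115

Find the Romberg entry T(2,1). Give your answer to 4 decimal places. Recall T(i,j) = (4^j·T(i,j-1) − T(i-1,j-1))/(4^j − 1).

0.8526

T(2,1) = 0.777115 + (0.777115 − 0.550653)/3 = 0.852602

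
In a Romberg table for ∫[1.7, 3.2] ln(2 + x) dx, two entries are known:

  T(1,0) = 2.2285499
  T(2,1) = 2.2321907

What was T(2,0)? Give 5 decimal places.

2.23128

From T(2,1) = (4·T(2,0) − T(1,0))/3, solve for T(2,0):
4·T(2,0) = 3·2.2321907 + 2.2285499 = 8.9251220
T(2,0) = 2.2312805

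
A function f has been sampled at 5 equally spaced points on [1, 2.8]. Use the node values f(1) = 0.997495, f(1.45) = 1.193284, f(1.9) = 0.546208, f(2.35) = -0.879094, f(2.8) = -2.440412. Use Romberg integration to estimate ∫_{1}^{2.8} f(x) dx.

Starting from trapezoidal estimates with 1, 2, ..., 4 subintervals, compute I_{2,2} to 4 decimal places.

I_{0,0} (trapezoid, 1 panel, h=1.8000): -1.298625
I_{1,0} (trapezoid, 2 panels, h=0.9000): -0.157725
I_{2,0} (trapezoid, 4 panels, h=0.4500): 0.062523
I_{1,1} = -0.157725 + (-0.157725 − (-1.298625))/3 = 0.222575
I_{2,1} = 0.062523 + (0.062523 − (-0.157725))/3 = 0.135939
I_{2,2} = 0.135939 + (0.135939 − 0.222575)/15 = 0.130163

0.1302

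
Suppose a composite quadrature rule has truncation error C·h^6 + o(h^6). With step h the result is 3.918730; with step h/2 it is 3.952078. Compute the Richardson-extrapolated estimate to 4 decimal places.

3.9526

The leading error scales as h^6; refining by a factor of 2 reduces it by 2^6 = 64.
Extrapolated value = (64·A(h/2) − A(h)) / (64 − 1)
= (64·3.952078 − 3.918730) / 63
= 249.014262 / 63 = 3.952607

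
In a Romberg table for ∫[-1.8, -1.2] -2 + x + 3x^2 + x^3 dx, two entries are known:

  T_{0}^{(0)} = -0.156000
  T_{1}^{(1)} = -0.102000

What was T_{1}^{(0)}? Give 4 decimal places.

-0.1155

From T_{1}^{(1)} = (4·T_{1}^{(0)} − T_{0}^{(0)})/3, solve for T_{1}^{(0)}:
4·T_{1}^{(0)} = 3·(-0.102000) + (-0.156000) = -0.462000
T_{1}^{(0)} = -0.115500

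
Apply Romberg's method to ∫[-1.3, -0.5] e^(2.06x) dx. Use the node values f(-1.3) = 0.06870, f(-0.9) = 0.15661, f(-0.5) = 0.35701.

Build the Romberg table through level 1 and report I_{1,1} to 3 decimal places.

I_{0,0} (trapezoid, 1 panel, h=0.8000): 0.17028
I_{1,0} (trapezoid, 2 panels, h=0.4000): 0.14779
I_{1,1} = 0.14779 + (0.14779 − 0.17028)/3 = 0.14029

0.140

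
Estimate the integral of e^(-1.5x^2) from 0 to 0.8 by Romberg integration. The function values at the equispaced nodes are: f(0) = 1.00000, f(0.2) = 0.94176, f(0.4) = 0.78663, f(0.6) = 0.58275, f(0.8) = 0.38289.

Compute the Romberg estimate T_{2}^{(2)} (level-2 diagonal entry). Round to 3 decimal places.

T_{0}^{(0)} (trapezoid, 1 panel, h=0.8000): 0.55316
T_{1}^{(0)} (trapezoid, 2 panels, h=0.4000): 0.59123
T_{2}^{(0)} (trapezoid, 4 panels, h=0.2000): 0.60052
T_{1}^{(1)} = 0.59123 + (0.59123 − 0.55316)/3 = 0.60392
T_{2}^{(1)} = 0.60052 + (0.60052 − 0.59123)/3 = 0.60362
T_{2}^{(2)} = 0.60362 + (0.60362 − 0.60392)/15 = 0.60360

0.604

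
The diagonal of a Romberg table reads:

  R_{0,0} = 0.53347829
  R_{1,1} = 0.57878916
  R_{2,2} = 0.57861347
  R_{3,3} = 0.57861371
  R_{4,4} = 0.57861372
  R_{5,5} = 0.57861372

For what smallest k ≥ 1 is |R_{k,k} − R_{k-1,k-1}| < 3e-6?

|R_{1,1} − R_{0,0}| = 0.04531087 ≥ 3e-6
|R_{2,2} − R_{1,1}| = 0.00017569 ≥ 3e-6
|R_{3,3} − R_{2,2}| = 0.00000024 < 3e-6

k = 3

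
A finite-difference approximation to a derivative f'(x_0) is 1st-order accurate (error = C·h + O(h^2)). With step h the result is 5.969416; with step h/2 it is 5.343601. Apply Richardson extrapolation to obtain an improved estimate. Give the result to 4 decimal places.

The leading error scales as h; refining by a factor of 2 reduces it by 2^1 = 2.
Extrapolated value = (2·A(h/2) − A(h)) / (2 − 1)
= (2·5.343601 − 5.969416) / 1
= 4.717786 / 1 = 4.717786

4.7178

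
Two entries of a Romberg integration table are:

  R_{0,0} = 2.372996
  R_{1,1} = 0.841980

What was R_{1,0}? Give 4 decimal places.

From R_{1,1} = (4·R_{1,0} − R_{0,0})/3, solve for R_{1,0}:
4·R_{1,0} = 3·0.841980 + 2.372996 = 4.898936
R_{1,0} = 1.224734

1.2247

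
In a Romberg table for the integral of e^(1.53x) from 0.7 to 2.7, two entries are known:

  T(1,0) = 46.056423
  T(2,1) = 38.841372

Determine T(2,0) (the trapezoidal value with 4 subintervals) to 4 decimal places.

From T(2,1) = (4·T(2,0) − T(1,0))/3, solve for T(2,0):
4·T(2,0) = 3·38.841372 + 46.056423 = 162.580539
T(2,0) = 40.645135

40.6451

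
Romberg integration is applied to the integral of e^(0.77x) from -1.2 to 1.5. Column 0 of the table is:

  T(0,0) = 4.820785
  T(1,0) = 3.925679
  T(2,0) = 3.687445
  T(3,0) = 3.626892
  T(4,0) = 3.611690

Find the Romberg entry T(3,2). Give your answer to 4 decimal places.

T(2,1) = 3.687445 + (3.687445 − 3.925679)/3 = 3.608034
T(3,1) = 3.626892 + (3.626892 − 3.687445)/3 = 3.606708
T(3,2) = (16·3.606708 − 3.608034) / 15 = 3.606620

3.6066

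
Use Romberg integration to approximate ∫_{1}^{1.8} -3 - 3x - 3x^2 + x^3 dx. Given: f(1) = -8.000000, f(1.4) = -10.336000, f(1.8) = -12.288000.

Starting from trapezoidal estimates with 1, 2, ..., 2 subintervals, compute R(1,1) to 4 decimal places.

-8.2176

R(0,0) (trapezoid, 1 panel, h=0.8000): -8.115200
R(1,0) (trapezoid, 2 panels, h=0.4000): -8.192000
R(1,1) = -8.192000 + (-8.192000 − (-8.115200))/3 = -8.217600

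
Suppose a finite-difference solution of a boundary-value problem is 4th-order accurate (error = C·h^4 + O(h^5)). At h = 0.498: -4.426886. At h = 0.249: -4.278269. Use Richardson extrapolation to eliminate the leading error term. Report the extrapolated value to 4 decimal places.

Extrapolated value = (16·A(h/2) − A(h)) / (16 − 1)
= (16·(-4.278269) − (-4.426886)) / 15
= -64.025418 / 15 = -4.268361

-4.2684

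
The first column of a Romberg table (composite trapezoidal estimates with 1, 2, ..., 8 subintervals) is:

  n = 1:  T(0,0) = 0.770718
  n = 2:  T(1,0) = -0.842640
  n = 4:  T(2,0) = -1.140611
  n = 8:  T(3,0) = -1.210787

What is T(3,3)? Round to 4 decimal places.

Richardson extrapolation on the trapezoidal column (denominator 4−1=3):
T(1,1) = -0.842640 + (-0.842640 − 0.770718)/3 = -1.380426
T(2,1) = -1.140611 + (-1.140611 − (-0.842640))/3 = -1.239935
T(3,1) = -1.210787 + (-1.210787 − (-1.140611))/3 = -1.234179
T(2,2) = -1.239935 + (-1.239935 − (-1.380426))/15 = -1.230569
T(3,2) = (16·(-1.234179) − (-1.239935)) / 15 = -1.233795
T(3,3) = (64·(-1.233795) − (-1.230569)) / 63 = -1.233846

-1.2338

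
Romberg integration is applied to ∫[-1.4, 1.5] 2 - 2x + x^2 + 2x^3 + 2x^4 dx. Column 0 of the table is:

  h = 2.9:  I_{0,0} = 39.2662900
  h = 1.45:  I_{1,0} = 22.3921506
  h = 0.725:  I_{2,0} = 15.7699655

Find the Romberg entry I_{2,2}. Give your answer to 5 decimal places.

I_{1,1} = (4·22.3921506 − 39.2662900) / 3 = 16.7674375
I_{2,1} = (4·15.7699655 − 22.3921506) / 3 = 13.5625705
I_{2,2} = 13.5625705 + (13.5625705 − 16.7674375)/15 = 13.3489127

13.34891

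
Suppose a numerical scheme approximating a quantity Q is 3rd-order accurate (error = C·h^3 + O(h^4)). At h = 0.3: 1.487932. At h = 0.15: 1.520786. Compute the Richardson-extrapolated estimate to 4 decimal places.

Extrapolated value = (8·A(h/2) − A(h)) / (8 − 1)
= (8·1.520786 − 1.487932) / 7
= 10.678356 / 7 = 1.525479

1.5255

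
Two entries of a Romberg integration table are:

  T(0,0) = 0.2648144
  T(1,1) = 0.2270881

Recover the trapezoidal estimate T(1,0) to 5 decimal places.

0.23652

From T(1,1) = (4·T(1,0) − T(0,0))/3, solve for T(1,0):
4·T(1,0) = 3·0.2270881 + 0.2648144 = 0.9460787
T(1,0) = 0.2365197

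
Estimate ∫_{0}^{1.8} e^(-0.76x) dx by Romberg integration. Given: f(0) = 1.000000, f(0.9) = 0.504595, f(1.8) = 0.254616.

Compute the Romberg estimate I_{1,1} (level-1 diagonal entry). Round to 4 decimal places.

0.9819

I_{0,0} (trapezoid, 1 panel, h=1.8000): 1.129154
I_{1,0} (trapezoid, 2 panels, h=0.9000): 1.018713
I_{1,1} = 1.018713 + (1.018713 − 1.129154)/3 = 0.981899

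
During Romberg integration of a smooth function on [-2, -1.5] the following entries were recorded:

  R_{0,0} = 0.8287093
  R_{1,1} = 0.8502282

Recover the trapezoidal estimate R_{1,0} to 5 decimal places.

0.84485

From R_{1,1} = (4·R_{1,0} − R_{0,0})/3, solve for R_{1,0}:
4·R_{1,0} = 3·0.8502282 + 0.8287093 = 3.3793939
R_{1,0} = 0.8448485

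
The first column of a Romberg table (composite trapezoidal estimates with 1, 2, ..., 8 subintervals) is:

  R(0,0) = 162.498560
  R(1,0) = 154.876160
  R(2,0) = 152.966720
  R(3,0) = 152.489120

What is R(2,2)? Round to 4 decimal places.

152.3299

R(1,1) = 154.876160 + (154.876160 − 162.498560)/3 = 152.335360
R(2,1) = (4·152.966720 − 154.876160) / 3 = 152.330240
R(2,2) = (16·152.330240 − 152.335360) / 15 = 152.329899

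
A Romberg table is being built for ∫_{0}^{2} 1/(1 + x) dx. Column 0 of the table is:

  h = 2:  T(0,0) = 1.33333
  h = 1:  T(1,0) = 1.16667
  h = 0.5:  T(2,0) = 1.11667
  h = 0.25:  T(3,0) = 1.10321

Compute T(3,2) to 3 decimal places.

T(2,1) = (4·1.11667 − 1.16667) / 3 = 1.10000
T(3,1) = (4·1.10321 − 1.11667) / 3 = 1.09872
T(3,2) = 1.09872 + (1.09872 − 1.10000)/15 = 1.09863

1.099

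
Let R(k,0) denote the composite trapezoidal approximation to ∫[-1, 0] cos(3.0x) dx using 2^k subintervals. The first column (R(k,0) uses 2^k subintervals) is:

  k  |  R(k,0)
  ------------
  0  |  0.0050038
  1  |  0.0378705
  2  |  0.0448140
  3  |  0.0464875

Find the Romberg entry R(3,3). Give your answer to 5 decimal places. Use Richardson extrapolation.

R(1,1) = 0.0378705 + (0.0378705 − 0.0050038)/3 = 0.0488261
R(2,1) = (4·0.0448140 − 0.0378705) / 3 = 0.0471285
R(3,1) = 0.0464875 + (0.0464875 − 0.0448140)/3 = 0.0470453
R(2,2) = (16·0.0471285 − 0.0488261) / 15 = 0.0470153
R(3,2) = (16·0.0470453 − 0.0471285) / 15 = 0.0470398
R(3,3) = (64·0.0470398 − 0.0470153) / 63 = 0.0470402

0.04704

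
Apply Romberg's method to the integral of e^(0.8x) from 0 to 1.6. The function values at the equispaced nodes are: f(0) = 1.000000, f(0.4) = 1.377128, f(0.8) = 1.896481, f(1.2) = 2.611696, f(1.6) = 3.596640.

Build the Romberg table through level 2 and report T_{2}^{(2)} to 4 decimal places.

3.2458

T_{0}^{(0)} (trapezoid, 1 panel, h=1.6000): 3.677312
T_{1}^{(0)} (trapezoid, 2 panels, h=0.8000): 3.355841
T_{2}^{(0)} (trapezoid, 4 panels, h=0.4000): 3.273450
T_{1}^{(1)} = 3.355841 + (3.355841 − 3.677312)/3 = 3.248684
T_{2}^{(1)} = 3.273450 + (3.273450 − 3.355841)/3 = 3.245986
T_{2}^{(2)} = 3.245986 + (3.245986 − 3.248684)/15 = 3.245806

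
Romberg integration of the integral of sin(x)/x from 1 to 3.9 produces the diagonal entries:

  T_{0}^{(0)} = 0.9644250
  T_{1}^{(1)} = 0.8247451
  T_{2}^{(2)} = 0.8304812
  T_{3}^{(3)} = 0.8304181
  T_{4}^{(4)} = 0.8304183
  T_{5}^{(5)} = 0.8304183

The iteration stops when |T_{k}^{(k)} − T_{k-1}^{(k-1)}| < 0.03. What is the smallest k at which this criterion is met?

|T_{1}^{(1)} − T_{0}^{(0)}| = 0.1396799 ≥ 0.03
|T_{2}^{(2)} − T_{1}^{(1)}| = 0.0057361 < 0.03

k = 2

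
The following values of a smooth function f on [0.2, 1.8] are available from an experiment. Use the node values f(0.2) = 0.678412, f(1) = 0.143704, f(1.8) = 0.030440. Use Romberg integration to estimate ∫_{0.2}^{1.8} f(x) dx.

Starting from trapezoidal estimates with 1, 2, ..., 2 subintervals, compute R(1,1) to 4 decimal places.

R(0,0) (trapezoid, 1 panel, h=1.6000): 0.567082
R(1,0) (trapezoid, 2 panels, h=0.8000): 0.398504
R(1,1) = 0.398504 + (0.398504 − 0.567082)/3 = 0.342311

0.3423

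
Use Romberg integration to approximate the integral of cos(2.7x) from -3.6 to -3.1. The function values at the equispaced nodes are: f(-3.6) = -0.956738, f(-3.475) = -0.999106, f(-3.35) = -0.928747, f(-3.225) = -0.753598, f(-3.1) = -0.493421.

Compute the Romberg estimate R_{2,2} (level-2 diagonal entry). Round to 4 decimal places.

R_{0,0} (trapezoid, 1 panel, h=0.5000): -0.362540
R_{1,0} (trapezoid, 2 panels, h=0.2500): -0.413457
R_{2,0} (trapezoid, 4 panels, h=0.1250): -0.425816
R_{1,1} = -0.413457 + (-0.413457 − (-0.362540))/3 = -0.430429
R_{2,1} = -0.425816 + (-0.425816 − (-0.413457))/3 = -0.429936
R_{2,2} = -0.429936 + (-0.429936 − (-0.430429))/15 = -0.429903

-0.4299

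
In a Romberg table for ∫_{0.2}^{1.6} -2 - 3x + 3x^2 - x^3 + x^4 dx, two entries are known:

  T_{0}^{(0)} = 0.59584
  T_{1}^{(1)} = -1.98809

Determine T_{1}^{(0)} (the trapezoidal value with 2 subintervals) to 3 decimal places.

-1.342

From T_{1}^{(1)} = (4·T_{1}^{(0)} − T_{0}^{(0)})/3, solve for T_{1}^{(0)}:
4·T_{1}^{(0)} = 3·(-1.98809) + 0.59584 = -5.36843
T_{1}^{(0)} = -1.34211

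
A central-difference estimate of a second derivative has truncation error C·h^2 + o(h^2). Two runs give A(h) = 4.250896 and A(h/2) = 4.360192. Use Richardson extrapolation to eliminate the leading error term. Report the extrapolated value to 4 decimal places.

The leading error scales as h^2; refining by a factor of 2 reduces it by 2^2 = 4.
Extrapolated value = (4·A(h/2) − A(h)) / (4 − 1)
= (4·4.360192 − 4.250896) / 3
= 13.189872 / 3 = 4.396624

4.3966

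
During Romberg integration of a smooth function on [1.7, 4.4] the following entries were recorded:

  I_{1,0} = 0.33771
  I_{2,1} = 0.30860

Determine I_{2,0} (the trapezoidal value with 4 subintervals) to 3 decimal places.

From I_{2,1} = (4·I_{2,0} − I_{1,0})/3, solve for I_{2,0}:
4·I_{2,0} = 3·0.30860 + 0.33771 = 1.26351
I_{2,0} = 0.31588

0.316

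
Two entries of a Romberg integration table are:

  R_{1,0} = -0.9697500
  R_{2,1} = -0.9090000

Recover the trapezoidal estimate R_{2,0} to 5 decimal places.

-0.92419

From R_{2,1} = (4·R_{2,0} − R_{1,0})/3, solve for R_{2,0}:
4·R_{2,0} = 3·(-0.9090000) + (-0.9697500) = -3.6967500
R_{2,0} = -0.9241875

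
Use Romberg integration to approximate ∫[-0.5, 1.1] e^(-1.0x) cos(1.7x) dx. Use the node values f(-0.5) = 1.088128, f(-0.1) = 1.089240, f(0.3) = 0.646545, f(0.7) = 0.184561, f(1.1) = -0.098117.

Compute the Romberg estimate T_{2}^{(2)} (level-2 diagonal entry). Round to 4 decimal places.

0.9858

T_{0}^{(0)} (trapezoid, 1 panel, h=1.6000): 0.792009
T_{1}^{(0)} (trapezoid, 2 panels, h=0.8000): 0.913240
T_{2}^{(0)} (trapezoid, 4 panels, h=0.4000): 0.966141
T_{1}^{(1)} = 0.913240 + (0.913240 − 0.792009)/3 = 0.953650
T_{2}^{(1)} = 0.966141 + (0.966141 − 0.913240)/3 = 0.983775
T_{2}^{(2)} = 0.983775 + (0.983775 − 0.953650)/15 = 0.985783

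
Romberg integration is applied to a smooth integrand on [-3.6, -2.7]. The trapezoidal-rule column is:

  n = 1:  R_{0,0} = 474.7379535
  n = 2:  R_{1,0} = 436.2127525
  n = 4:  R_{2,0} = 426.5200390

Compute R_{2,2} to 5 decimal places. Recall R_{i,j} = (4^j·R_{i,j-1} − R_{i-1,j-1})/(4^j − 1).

423.28368

Richardson extrapolation on the trapezoidal column (denominator 4−1=3):
R_{1,1} = (4·436.2127525 − 474.7379535) / 3 = 423.3710188
R_{2,1} = 426.5200390 + (426.5200390 − 436.2127525)/3 = 423.2891345
R_{2,2} = (16·423.2891345 − 423.3710188) / 15 = 423.2836755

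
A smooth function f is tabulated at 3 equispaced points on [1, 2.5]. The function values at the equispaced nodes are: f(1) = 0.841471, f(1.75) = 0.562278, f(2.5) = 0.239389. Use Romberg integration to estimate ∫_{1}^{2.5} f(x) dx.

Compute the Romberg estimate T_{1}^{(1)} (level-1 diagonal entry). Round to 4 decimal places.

0.8325

T_{0}^{(0)} (trapezoid, 1 panel, h=1.5000): 0.810645
T_{1}^{(0)} (trapezoid, 2 panels, h=0.7500): 0.827031
T_{1}^{(1)} = 0.827031 + (0.827031 − 0.810645)/3 = 0.832493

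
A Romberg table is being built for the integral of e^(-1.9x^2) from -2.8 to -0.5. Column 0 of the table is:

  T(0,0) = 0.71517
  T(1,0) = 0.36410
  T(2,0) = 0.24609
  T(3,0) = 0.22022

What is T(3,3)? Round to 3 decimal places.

Richardson extrapolation on the trapezoidal column (denominator 4−1=3):
T(1,1) = 0.36410 + (0.36410 − 0.71517)/3 = 0.24708
T(2,1) = 0.24609 + (0.24609 − 0.36410)/3 = 0.20675
T(3,1) = (4·0.22022 − 0.24609) / 3 = 0.21160
T(2,2) = 0.20675 + (0.20675 − 0.24708)/15 = 0.20406
T(3,2) = (16·0.21160 − 0.20675) / 15 = 0.21192
T(3,3) = (64·0.21192 − 0.20406) / 63 = 0.21204

0.212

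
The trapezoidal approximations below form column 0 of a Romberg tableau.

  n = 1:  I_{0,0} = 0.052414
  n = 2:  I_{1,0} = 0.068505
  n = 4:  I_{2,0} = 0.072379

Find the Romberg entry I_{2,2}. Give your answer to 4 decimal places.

Richardson extrapolation on the trapezoidal column (denominator 4−1=3):
I_{1,1} = (4·0.068505 − 0.052414) / 3 = 0.073869
I_{2,1} = 0.072379 + (0.072379 − 0.068505)/3 = 0.073670
I_{2,2} = (16·0.073670 − 0.073869) / 15 = 0.073657

0.0737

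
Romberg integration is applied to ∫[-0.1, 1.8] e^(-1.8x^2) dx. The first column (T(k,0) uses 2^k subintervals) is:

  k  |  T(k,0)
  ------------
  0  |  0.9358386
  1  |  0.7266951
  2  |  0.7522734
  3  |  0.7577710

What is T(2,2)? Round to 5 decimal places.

Richardson extrapolation on the trapezoidal column (denominator 4−1=3):
T(1,1) = (4·0.7266951 − 0.9358386) / 3 = 0.6569806
T(2,1) = 0.7522734 + (0.7522734 − 0.7266951)/3 = 0.7607995
T(2,2) = (16·0.7607995 − 0.6569806) / 15 = 0.7677208
(Column j=1 coincides with Simpson's rule on the same nodes.)

0.76772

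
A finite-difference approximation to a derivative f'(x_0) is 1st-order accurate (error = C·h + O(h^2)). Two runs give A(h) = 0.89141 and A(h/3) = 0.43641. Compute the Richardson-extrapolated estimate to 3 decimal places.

0.209

Extrapolated value = (3·A(h/3) − A(h)) / (3 − 1)
= (3·0.43641 − 0.89141) / 2
= 0.41782 / 2 = 0.20891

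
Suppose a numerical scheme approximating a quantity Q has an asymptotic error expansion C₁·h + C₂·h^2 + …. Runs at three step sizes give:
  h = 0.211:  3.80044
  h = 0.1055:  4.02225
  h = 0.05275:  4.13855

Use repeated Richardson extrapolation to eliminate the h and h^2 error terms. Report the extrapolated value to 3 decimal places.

First eliminate the h term (factor 2^1 = 2):
  B₁ = (2·4.02225 − 3.80044)/1 = 4.24406
  B₂ = (2·4.13855 − 4.02225)/1 = 4.25485
Then eliminate the h^2 term (factor 2^2 = 4):
  (4·4.25485 − 4.24406)/3 = 4.25845

4.258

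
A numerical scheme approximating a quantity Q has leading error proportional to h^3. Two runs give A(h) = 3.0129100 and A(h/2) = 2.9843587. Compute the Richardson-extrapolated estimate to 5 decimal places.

2.98028

Extrapolated value = (8·A(h/2) − A(h)) / (8 − 1)
= (8·2.9843587 − 3.0129100) / 7
= 20.8619596 / 7 = 2.9802799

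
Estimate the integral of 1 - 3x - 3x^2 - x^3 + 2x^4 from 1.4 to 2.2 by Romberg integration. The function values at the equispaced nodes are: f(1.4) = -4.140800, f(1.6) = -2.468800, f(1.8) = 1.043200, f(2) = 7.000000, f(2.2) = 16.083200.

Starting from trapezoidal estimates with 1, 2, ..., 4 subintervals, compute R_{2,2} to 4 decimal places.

2.1432

R_{0,0} (trapezoid, 1 panel, h=0.8000): 4.776960
R_{1,0} (trapezoid, 2 panels, h=0.4000): 2.805760
R_{2,0} (trapezoid, 4 panels, h=0.2000): 2.309120
R_{1,1} = 2.805760 + (2.805760 − 4.776960)/3 = 2.148693
R_{2,1} = 2.309120 + (2.309120 − 2.805760)/3 = 2.143573
R_{2,2} = 2.143573 + (2.143573 − 2.148693)/15 = 2.143232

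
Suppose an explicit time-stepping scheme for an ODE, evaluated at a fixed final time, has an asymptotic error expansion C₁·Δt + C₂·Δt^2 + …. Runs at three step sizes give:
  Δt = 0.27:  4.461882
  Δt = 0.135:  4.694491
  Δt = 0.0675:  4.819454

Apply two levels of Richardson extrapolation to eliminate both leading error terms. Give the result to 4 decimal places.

First eliminate the Δt term (factor 2^1 = 2):
  B₁ = (2·4.694491 − 4.461882)/1 = 4.927100
  B₂ = (2·4.819454 − 4.694491)/1 = 4.944417
Then eliminate the Δt^2 term (factor 2^2 = 4):
  (4·4.944417 − 4.927100)/3 = 4.950189

4.9502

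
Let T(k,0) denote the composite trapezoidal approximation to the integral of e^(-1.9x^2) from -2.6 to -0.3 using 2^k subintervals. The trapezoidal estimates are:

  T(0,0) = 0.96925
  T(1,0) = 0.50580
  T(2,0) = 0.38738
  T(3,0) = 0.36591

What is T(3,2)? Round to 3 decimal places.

Richardson extrapolation on the trapezoidal column (denominator 4−1=3):
T(2,1) = 0.38738 + (0.38738 − 0.50580)/3 = 0.34791
T(3,1) = 0.36591 + (0.36591 − 0.38738)/3 = 0.35875
T(3,2) = (16·0.35875 − 0.34791) / 15 = 0.35947

0.359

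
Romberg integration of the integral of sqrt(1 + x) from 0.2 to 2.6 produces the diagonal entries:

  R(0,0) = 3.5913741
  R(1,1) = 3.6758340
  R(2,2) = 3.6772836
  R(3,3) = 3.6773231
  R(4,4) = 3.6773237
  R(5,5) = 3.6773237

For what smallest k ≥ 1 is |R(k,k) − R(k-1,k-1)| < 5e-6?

k = 4

|R(1,1) − R(0,0)| = 0.0844599 ≥ 5e-6
|R(2,2) − R(1,1)| = 0.0014496 ≥ 5e-6
|R(3,3) − R(2,2)| = 0.0000395 ≥ 5e-6
|R(4,4) − R(3,3)| = 0.0000006 < 5e-6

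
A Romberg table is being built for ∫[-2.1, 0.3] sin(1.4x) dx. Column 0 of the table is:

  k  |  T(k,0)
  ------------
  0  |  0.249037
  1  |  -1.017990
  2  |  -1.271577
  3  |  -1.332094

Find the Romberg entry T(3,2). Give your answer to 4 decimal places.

Richardson extrapolation on the trapezoidal column (denominator 4−1=3):
T(2,1) = -1.271577 + (-1.271577 − (-1.017990))/3 = -1.356106
T(3,1) = -1.332094 + (-1.332094 − (-1.271577))/3 = -1.352266
T(3,2) = -1.352266 + (-1.352266 − (-1.356106))/15 = -1.352010

-1.3520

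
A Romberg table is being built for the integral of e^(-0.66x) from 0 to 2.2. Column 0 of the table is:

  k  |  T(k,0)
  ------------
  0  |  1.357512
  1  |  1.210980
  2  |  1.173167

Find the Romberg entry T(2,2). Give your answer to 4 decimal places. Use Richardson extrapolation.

Richardson extrapolation on the trapezoidal column (denominator 4−1=3):
T(1,1) = 1.210980 + (1.210980 − 1.357512)/3 = 1.162136
T(2,1) = 1.173167 + (1.173167 − 1.210980)/3 = 1.160563
T(2,2) = 1.160563 + (1.160563 − 1.162136)/15 = 1.160458

1.1605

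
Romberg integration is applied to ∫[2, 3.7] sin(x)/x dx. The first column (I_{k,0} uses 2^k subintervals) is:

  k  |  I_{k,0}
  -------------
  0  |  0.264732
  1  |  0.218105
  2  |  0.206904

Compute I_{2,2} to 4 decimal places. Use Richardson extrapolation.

Richardson extrapolation on the trapezoidal column (denominator 4−1=3):
I_{1,1} = (4·0.218105 − 0.264732) / 3 = 0.202563
I_{2,1} = 0.206904 + (0.206904 − 0.218105)/3 = 0.203170
I_{2,2} = (16·0.203170 − 0.202563) / 15 = 0.203210

0.2032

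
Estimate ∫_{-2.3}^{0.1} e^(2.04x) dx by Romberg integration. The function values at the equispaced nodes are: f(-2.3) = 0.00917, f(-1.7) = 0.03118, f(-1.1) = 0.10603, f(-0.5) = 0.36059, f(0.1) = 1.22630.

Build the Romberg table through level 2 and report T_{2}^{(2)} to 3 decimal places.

T_{0}^{(0)} (trapezoid, 1 panel, h=2.4000): 1.48256
T_{1}^{(0)} (trapezoid, 2 panels, h=1.2000): 0.86852
T_{2}^{(0)} (trapezoid, 4 panels, h=0.6000): 0.66932
T_{1}^{(1)} = 0.86852 + (0.86852 − 1.48256)/3 = 0.66384
T_{2}^{(1)} = 0.66932 + (0.66932 − 0.86852)/3 = 0.60292
T_{2}^{(2)} = 0.60292 + (0.60292 − 0.66384)/15 = 0.59886

0.599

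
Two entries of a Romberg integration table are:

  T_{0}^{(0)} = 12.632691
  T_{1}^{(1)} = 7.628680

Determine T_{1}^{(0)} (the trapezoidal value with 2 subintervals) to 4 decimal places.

From T_{1}^{(1)} = (4·T_{1}^{(0)} − T_{0}^{(0)})/3, solve for T_{1}^{(0)}:
4·T_{1}^{(0)} = 3·7.628680 + 12.632691 = 35.518731
T_{1}^{(0)} = 8.879683

8.8797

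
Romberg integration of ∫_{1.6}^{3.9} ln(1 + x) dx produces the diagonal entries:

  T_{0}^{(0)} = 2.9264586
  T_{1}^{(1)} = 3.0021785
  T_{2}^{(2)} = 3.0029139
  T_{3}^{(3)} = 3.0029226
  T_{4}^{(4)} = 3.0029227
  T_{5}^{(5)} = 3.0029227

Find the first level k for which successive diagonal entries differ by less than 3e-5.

|T_{1}^{(1)} − T_{0}^{(0)}| = 0.0757199 ≥ 3e-5
|T_{2}^{(2)} − T_{1}^{(1)}| = 0.0007354 ≥ 3e-5
|T_{3}^{(3)} − T_{2}^{(2)}| = 0.0000087 < 3e-5

k = 3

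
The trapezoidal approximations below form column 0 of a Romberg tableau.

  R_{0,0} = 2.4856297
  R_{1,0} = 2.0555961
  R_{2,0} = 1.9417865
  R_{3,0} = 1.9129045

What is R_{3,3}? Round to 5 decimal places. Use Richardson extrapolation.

1.90324

Richardson extrapolation on the trapezoidal column (denominator 4−1=3):
R_{1,1} = 2.0555961 + (2.0555961 − 2.4856297)/3 = 1.9122516
R_{2,1} = (4·1.9417865 − 2.0555961) / 3 = 1.9038500
R_{3,1} = (4·1.9129045 − 1.9417865) / 3 = 1.9032772
R_{2,2} = (16·1.9038500 − 1.9122516) / 15 = 1.9032899
R_{3,2} = (16·1.9032772 − 1.9038500) / 15 = 1.9032390
R_{3,3} = 1.9032390 + (1.9032390 − 1.9032899)/63 = 1.9032382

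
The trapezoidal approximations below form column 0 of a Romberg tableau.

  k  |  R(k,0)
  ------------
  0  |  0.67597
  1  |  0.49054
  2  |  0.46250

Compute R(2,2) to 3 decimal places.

0.455

Richardson extrapolation on the trapezoidal column (denominator 4−1=3):
R(1,1) = (4·0.49054 − 0.67597) / 3 = 0.42873
R(2,1) = (4·0.46250 − 0.49054) / 3 = 0.45315
R(2,2) = 0.45315 + (0.45315 − 0.42873)/15 = 0.45478
(Column j=1 coincides with Simpson's rule on the same nodes.)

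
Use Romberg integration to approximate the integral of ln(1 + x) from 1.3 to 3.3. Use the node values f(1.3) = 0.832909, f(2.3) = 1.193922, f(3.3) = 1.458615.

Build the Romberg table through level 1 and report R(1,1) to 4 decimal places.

R(0,0) (trapezoid, 1 panel, h=2.0000): 2.291524
R(1,0) (trapezoid, 2 panels, h=1.0000): 2.339684
R(1,1) = 2.339684 + (2.339684 − 2.291524)/3 = 2.355737

2.3557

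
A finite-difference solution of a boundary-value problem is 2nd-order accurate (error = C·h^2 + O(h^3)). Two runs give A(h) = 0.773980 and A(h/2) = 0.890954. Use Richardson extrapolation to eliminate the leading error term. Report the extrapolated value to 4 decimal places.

0.9299

Extrapolated value = (4·A(h/2) − A(h)) / (4 − 1)
= (4·0.890954 − 0.773980) / 3
= 2.789836 / 3 = 0.929945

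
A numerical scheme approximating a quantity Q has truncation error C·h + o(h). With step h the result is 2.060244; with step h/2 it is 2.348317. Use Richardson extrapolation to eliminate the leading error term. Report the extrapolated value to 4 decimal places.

The leading error scales as h; refining by a factor of 2 reduces it by 2^1 = 2.
Extrapolated value = (2·A(h/2) − A(h)) / (2 − 1)
= (2·2.348317 − 2.060244) / 1
= 2.636390 / 1 = 2.636390

2.6364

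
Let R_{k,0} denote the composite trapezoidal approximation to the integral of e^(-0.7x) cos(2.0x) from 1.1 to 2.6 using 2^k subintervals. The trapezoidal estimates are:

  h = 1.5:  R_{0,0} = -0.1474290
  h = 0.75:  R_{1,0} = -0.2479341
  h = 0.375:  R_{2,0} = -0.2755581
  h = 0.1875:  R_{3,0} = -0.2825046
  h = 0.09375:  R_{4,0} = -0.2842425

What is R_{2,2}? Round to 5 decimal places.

R_{1,1} = -0.2479341 + (-0.2479341 − (-0.1474290))/3 = -0.2814358
R_{2,1} = -0.2755581 + (-0.2755581 − (-0.2479341))/3 = -0.2847661
R_{2,2} = (16·(-0.2847661) − (-0.2814358)) / 15 = -0.2849881

-0.28499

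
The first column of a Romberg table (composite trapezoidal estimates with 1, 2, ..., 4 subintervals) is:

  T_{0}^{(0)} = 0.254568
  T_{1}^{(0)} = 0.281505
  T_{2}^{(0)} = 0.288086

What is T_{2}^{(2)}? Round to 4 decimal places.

0.2903

T_{1}^{(1)} = 0.281505 + (0.281505 − 0.254568)/3 = 0.290484
T_{2}^{(1)} = 0.288086 + (0.288086 − 0.281505)/3 = 0.290280
T_{2}^{(2)} = 0.290280 + (0.290280 − 0.290484)/15 = 0.290266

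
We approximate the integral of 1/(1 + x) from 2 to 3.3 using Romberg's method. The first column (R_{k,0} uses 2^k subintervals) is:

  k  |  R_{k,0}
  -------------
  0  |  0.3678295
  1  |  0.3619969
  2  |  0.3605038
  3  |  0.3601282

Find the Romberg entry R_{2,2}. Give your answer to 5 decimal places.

0.36000

R_{1,1} = 0.3619969 + (0.3619969 − 0.3678295)/3 = 0.3600527
R_{2,1} = (4·0.3605038 − 0.3619969) / 3 = 0.3600061
R_{2,2} = (16·0.3600061 − 0.3600527) / 15 = 0.3600030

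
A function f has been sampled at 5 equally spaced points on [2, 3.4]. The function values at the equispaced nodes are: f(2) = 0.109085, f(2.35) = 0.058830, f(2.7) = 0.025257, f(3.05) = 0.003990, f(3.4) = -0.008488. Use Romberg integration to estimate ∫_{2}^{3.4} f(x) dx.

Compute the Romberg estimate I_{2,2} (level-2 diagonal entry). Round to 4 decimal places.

I_{0,0} (trapezoid, 1 panel, h=1.4000): 0.070418
I_{1,0} (trapezoid, 2 panels, h=0.7000): 0.052889
I_{2,0} (trapezoid, 4 panels, h=0.3500): 0.048431
I_{1,1} = 0.052889 + (0.052889 − 0.070418)/3 = 0.047046
I_{2,1} = 0.048431 + (0.048431 − 0.052889)/3 = 0.046945
I_{2,2} = 0.046945 + (0.046945 − 0.047046)/15 = 0.046938

0.0469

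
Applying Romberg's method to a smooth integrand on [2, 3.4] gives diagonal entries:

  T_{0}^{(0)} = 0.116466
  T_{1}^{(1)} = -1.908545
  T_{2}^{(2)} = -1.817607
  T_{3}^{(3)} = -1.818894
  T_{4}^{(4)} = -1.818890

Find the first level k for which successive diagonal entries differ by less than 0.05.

|T_{1}^{(1)} − T_{0}^{(0)}| = 2.025011 ≥ 0.05
|T_{2}^{(2)} − T_{1}^{(1)}| = 0.090938 ≥ 0.05
|T_{3}^{(3)} − T_{2}^{(2)}| = 0.001287 < 0.05

k = 3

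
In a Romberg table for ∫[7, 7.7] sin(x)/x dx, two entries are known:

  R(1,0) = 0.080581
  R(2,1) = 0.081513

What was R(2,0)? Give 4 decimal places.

From R(2,1) = (4·R(2,0) − R(1,0))/3, solve for R(2,0):
4·R(2,0) = 3·0.081513 + 0.080581 = 0.325120
R(2,0) = 0.081280

0.0813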